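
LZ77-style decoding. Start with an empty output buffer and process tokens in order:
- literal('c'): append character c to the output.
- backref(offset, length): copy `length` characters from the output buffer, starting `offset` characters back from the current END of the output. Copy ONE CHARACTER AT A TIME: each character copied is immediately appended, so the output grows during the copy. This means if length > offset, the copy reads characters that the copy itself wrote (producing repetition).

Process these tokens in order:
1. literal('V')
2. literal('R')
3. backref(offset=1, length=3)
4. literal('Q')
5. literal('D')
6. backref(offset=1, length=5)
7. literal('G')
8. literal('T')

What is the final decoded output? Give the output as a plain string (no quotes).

Token 1: literal('V'). Output: "V"
Token 2: literal('R'). Output: "VR"
Token 3: backref(off=1, len=3) (overlapping!). Copied 'RRR' from pos 1. Output: "VRRRR"
Token 4: literal('Q'). Output: "VRRRRQ"
Token 5: literal('D'). Output: "VRRRRQD"
Token 6: backref(off=1, len=5) (overlapping!). Copied 'DDDDD' from pos 6. Output: "VRRRRQDDDDDD"
Token 7: literal('G'). Output: "VRRRRQDDDDDDG"
Token 8: literal('T'). Output: "VRRRRQDDDDDDGT"

Answer: VRRRRQDDDDDDGT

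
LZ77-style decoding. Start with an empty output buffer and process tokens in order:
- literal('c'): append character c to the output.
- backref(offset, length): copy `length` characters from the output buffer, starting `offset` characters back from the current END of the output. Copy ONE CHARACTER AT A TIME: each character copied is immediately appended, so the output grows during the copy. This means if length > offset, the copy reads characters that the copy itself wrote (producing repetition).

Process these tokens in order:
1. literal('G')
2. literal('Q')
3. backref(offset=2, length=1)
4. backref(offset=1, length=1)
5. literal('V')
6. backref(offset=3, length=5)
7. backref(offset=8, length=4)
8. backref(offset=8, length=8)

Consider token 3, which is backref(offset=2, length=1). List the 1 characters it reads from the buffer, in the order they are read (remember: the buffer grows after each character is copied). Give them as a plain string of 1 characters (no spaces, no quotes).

Answer: G

Derivation:
Token 1: literal('G'). Output: "G"
Token 2: literal('Q'). Output: "GQ"
Token 3: backref(off=2, len=1). Buffer before: "GQ" (len 2)
  byte 1: read out[0]='G', append. Buffer now: "GQG"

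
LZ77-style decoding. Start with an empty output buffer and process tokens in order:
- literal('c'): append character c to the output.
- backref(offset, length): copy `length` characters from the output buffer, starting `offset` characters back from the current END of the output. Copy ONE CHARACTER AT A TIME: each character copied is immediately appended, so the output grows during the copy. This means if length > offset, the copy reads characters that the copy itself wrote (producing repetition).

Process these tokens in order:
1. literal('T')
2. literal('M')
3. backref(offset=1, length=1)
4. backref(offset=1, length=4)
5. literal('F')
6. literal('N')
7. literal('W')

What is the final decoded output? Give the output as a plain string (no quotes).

Token 1: literal('T'). Output: "T"
Token 2: literal('M'). Output: "TM"
Token 3: backref(off=1, len=1). Copied 'M' from pos 1. Output: "TMM"
Token 4: backref(off=1, len=4) (overlapping!). Copied 'MMMM' from pos 2. Output: "TMMMMMM"
Token 5: literal('F'). Output: "TMMMMMMF"
Token 6: literal('N'). Output: "TMMMMMMFN"
Token 7: literal('W'). Output: "TMMMMMMFNW"

Answer: TMMMMMMFNW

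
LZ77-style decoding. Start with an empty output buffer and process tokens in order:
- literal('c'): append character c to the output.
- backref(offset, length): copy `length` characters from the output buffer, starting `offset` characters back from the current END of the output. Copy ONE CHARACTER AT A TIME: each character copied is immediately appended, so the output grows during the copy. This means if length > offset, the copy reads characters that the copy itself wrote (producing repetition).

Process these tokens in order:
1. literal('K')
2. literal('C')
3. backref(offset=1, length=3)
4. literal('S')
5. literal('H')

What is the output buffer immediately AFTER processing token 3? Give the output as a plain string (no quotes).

Answer: KCCCC

Derivation:
Token 1: literal('K'). Output: "K"
Token 2: literal('C'). Output: "KC"
Token 3: backref(off=1, len=3) (overlapping!). Copied 'CCC' from pos 1. Output: "KCCCC"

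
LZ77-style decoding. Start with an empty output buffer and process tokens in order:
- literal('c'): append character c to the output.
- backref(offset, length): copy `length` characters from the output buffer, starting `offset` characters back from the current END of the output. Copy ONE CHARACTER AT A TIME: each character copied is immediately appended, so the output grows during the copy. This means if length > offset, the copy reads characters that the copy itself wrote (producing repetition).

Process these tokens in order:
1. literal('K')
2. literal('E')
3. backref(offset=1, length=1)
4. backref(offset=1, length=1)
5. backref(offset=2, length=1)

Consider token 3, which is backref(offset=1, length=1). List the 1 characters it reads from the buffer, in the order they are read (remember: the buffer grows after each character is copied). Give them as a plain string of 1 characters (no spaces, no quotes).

Token 1: literal('K'). Output: "K"
Token 2: literal('E'). Output: "KE"
Token 3: backref(off=1, len=1). Buffer before: "KE" (len 2)
  byte 1: read out[1]='E', append. Buffer now: "KEE"

Answer: E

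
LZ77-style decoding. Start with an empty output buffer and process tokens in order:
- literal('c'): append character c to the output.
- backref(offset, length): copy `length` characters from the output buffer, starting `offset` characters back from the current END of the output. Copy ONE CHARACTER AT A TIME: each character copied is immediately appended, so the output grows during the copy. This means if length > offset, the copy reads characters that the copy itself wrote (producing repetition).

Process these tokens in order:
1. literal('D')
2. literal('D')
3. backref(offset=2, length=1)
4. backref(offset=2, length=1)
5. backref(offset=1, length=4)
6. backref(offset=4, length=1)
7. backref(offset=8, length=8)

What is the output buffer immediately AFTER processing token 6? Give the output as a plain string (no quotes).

Token 1: literal('D'). Output: "D"
Token 2: literal('D'). Output: "DD"
Token 3: backref(off=2, len=1). Copied 'D' from pos 0. Output: "DDD"
Token 4: backref(off=2, len=1). Copied 'D' from pos 1. Output: "DDDD"
Token 5: backref(off=1, len=4) (overlapping!). Copied 'DDDD' from pos 3. Output: "DDDDDDDD"
Token 6: backref(off=4, len=1). Copied 'D' from pos 4. Output: "DDDDDDDDD"

Answer: DDDDDDDDD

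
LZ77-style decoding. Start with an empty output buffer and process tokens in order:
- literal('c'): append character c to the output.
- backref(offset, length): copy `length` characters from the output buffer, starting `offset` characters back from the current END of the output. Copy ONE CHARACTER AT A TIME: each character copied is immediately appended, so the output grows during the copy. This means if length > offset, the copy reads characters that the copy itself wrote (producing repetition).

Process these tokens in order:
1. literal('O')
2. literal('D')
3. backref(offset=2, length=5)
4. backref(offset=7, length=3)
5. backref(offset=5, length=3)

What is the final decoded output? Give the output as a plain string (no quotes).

Token 1: literal('O'). Output: "O"
Token 2: literal('D'). Output: "OD"
Token 3: backref(off=2, len=5) (overlapping!). Copied 'ODODO' from pos 0. Output: "ODODODO"
Token 4: backref(off=7, len=3). Copied 'ODO' from pos 0. Output: "ODODODOODO"
Token 5: backref(off=5, len=3). Copied 'DOO' from pos 5. Output: "ODODODOODODOO"

Answer: ODODODOODODOO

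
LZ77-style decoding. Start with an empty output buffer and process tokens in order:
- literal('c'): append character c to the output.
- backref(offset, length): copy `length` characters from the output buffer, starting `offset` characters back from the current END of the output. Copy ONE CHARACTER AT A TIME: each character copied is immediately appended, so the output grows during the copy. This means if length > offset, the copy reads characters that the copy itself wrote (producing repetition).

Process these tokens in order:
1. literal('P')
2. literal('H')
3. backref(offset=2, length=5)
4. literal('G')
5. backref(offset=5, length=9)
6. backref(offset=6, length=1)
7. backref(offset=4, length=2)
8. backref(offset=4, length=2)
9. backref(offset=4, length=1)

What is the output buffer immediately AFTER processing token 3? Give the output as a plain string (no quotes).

Answer: PHPHPHP

Derivation:
Token 1: literal('P'). Output: "P"
Token 2: literal('H'). Output: "PH"
Token 3: backref(off=2, len=5) (overlapping!). Copied 'PHPHP' from pos 0. Output: "PHPHPHP"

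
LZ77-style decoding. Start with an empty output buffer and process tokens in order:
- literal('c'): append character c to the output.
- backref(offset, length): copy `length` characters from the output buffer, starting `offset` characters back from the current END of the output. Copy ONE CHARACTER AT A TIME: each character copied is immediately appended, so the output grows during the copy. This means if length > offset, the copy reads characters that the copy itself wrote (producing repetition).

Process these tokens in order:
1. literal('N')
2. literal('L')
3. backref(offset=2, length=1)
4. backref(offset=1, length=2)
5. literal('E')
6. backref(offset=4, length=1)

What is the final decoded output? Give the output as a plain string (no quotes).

Token 1: literal('N'). Output: "N"
Token 2: literal('L'). Output: "NL"
Token 3: backref(off=2, len=1). Copied 'N' from pos 0. Output: "NLN"
Token 4: backref(off=1, len=2) (overlapping!). Copied 'NN' from pos 2. Output: "NLNNN"
Token 5: literal('E'). Output: "NLNNNE"
Token 6: backref(off=4, len=1). Copied 'N' from pos 2. Output: "NLNNNEN"

Answer: NLNNNEN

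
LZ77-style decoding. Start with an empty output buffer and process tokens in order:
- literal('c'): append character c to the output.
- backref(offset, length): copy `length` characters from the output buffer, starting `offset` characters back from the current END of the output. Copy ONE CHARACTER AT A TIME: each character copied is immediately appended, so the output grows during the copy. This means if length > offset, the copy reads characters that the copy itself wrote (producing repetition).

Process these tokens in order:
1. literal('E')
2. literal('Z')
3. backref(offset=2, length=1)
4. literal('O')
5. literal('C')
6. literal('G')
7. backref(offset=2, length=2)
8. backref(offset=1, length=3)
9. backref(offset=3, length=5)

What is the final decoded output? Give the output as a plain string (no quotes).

Token 1: literal('E'). Output: "E"
Token 2: literal('Z'). Output: "EZ"
Token 3: backref(off=2, len=1). Copied 'E' from pos 0. Output: "EZE"
Token 4: literal('O'). Output: "EZEO"
Token 5: literal('C'). Output: "EZEOC"
Token 6: literal('G'). Output: "EZEOCG"
Token 7: backref(off=2, len=2). Copied 'CG' from pos 4. Output: "EZEOCGCG"
Token 8: backref(off=1, len=3) (overlapping!). Copied 'GGG' from pos 7. Output: "EZEOCGCGGGG"
Token 9: backref(off=3, len=5) (overlapping!). Copied 'GGGGG' from pos 8. Output: "EZEOCGCGGGGGGGGG"

Answer: EZEOCGCGGGGGGGGG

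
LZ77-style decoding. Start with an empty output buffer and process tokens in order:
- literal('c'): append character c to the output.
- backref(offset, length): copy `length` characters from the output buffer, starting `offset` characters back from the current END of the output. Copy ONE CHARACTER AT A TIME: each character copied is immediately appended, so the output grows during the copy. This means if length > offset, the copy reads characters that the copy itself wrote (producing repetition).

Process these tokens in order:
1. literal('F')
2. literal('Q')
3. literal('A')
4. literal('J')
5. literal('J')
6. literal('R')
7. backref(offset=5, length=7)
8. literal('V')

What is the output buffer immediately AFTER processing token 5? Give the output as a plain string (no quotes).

Token 1: literal('F'). Output: "F"
Token 2: literal('Q'). Output: "FQ"
Token 3: literal('A'). Output: "FQA"
Token 4: literal('J'). Output: "FQAJ"
Token 5: literal('J'). Output: "FQAJJ"

Answer: FQAJJ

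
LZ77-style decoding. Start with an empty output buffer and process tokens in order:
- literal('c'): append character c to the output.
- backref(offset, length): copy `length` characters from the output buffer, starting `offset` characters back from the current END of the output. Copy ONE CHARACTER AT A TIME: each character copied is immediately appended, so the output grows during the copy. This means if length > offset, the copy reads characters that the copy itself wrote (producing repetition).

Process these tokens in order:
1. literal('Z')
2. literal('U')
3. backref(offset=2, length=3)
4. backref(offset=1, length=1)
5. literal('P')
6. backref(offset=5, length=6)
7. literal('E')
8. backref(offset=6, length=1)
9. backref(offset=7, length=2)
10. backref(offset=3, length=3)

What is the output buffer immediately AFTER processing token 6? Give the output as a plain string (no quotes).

Token 1: literal('Z'). Output: "Z"
Token 2: literal('U'). Output: "ZU"
Token 3: backref(off=2, len=3) (overlapping!). Copied 'ZUZ' from pos 0. Output: "ZUZUZ"
Token 4: backref(off=1, len=1). Copied 'Z' from pos 4. Output: "ZUZUZZ"
Token 5: literal('P'). Output: "ZUZUZZP"
Token 6: backref(off=5, len=6) (overlapping!). Copied 'ZUZZPZ' from pos 2. Output: "ZUZUZZPZUZZPZ"

Answer: ZUZUZZPZUZZPZ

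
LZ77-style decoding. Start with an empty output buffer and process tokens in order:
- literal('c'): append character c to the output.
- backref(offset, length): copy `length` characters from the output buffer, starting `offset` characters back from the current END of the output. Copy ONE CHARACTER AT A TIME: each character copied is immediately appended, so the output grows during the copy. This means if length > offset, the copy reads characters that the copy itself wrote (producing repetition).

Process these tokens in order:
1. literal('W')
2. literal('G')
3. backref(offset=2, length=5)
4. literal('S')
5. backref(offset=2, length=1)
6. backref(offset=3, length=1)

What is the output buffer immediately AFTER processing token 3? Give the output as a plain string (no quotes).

Token 1: literal('W'). Output: "W"
Token 2: literal('G'). Output: "WG"
Token 3: backref(off=2, len=5) (overlapping!). Copied 'WGWGW' from pos 0. Output: "WGWGWGW"

Answer: WGWGWGW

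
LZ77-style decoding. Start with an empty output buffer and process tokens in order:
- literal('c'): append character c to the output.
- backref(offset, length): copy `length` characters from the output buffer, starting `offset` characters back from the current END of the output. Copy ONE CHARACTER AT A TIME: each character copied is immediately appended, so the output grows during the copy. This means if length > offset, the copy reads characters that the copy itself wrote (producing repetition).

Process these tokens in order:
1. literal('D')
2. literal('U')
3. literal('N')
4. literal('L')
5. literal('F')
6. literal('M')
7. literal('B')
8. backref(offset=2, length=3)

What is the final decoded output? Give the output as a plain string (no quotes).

Token 1: literal('D'). Output: "D"
Token 2: literal('U'). Output: "DU"
Token 3: literal('N'). Output: "DUN"
Token 4: literal('L'). Output: "DUNL"
Token 5: literal('F'). Output: "DUNLF"
Token 6: literal('M'). Output: "DUNLFM"
Token 7: literal('B'). Output: "DUNLFMB"
Token 8: backref(off=2, len=3) (overlapping!). Copied 'MBM' from pos 5. Output: "DUNLFMBMBM"

Answer: DUNLFMBMBM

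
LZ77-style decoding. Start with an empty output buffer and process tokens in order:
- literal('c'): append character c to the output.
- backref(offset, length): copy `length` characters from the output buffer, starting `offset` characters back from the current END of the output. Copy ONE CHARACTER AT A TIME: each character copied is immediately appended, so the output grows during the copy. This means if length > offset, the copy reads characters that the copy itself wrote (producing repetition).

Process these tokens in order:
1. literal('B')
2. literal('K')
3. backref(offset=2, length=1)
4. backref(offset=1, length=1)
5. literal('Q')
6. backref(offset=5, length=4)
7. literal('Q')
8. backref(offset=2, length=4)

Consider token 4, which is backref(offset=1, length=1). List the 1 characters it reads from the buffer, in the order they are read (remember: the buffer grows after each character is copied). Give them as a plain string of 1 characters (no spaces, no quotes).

Token 1: literal('B'). Output: "B"
Token 2: literal('K'). Output: "BK"
Token 3: backref(off=2, len=1). Copied 'B' from pos 0. Output: "BKB"
Token 4: backref(off=1, len=1). Buffer before: "BKB" (len 3)
  byte 1: read out[2]='B', append. Buffer now: "BKBB"

Answer: B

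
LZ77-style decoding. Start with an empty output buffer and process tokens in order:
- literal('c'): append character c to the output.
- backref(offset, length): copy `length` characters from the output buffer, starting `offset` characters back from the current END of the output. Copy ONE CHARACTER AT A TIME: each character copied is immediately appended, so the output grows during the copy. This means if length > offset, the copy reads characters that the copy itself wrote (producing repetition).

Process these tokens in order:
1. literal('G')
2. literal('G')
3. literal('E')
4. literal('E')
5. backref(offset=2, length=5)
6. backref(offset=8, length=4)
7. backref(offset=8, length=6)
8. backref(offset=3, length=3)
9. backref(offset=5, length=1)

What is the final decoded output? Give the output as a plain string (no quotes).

Token 1: literal('G'). Output: "G"
Token 2: literal('G'). Output: "GG"
Token 3: literal('E'). Output: "GGE"
Token 4: literal('E'). Output: "GGEE"
Token 5: backref(off=2, len=5) (overlapping!). Copied 'EEEEE' from pos 2. Output: "GGEEEEEEE"
Token 6: backref(off=8, len=4). Copied 'GEEE' from pos 1. Output: "GGEEEEEEEGEEE"
Token 7: backref(off=8, len=6). Copied 'EEEEGE' from pos 5. Output: "GGEEEEEEEGEEEEEEEGE"
Token 8: backref(off=3, len=3). Copied 'EGE' from pos 16. Output: "GGEEEEEEEGEEEEEEEGEEGE"
Token 9: backref(off=5, len=1). Copied 'G' from pos 17. Output: "GGEEEEEEEGEEEEEEEGEEGEG"

Answer: GGEEEEEEEGEEEEEEEGEEGEG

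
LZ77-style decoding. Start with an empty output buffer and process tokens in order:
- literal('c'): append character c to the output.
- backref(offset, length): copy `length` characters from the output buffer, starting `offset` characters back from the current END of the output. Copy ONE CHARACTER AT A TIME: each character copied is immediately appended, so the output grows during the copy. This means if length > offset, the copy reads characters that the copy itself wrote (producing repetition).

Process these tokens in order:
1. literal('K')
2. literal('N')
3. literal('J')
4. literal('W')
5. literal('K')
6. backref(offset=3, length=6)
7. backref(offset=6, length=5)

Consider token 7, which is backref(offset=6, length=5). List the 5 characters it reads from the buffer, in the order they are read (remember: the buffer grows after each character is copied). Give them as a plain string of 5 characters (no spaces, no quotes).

Token 1: literal('K'). Output: "K"
Token 2: literal('N'). Output: "KN"
Token 3: literal('J'). Output: "KNJ"
Token 4: literal('W'). Output: "KNJW"
Token 5: literal('K'). Output: "KNJWK"
Token 6: backref(off=3, len=6) (overlapping!). Copied 'JWKJWK' from pos 2. Output: "KNJWKJWKJWK"
Token 7: backref(off=6, len=5). Buffer before: "KNJWKJWKJWK" (len 11)
  byte 1: read out[5]='J', append. Buffer now: "KNJWKJWKJWKJ"
  byte 2: read out[6]='W', append. Buffer now: "KNJWKJWKJWKJW"
  byte 3: read out[7]='K', append. Buffer now: "KNJWKJWKJWKJWK"
  byte 4: read out[8]='J', append. Buffer now: "KNJWKJWKJWKJWKJ"
  byte 5: read out[9]='W', append. Buffer now: "KNJWKJWKJWKJWKJW"

Answer: JWKJW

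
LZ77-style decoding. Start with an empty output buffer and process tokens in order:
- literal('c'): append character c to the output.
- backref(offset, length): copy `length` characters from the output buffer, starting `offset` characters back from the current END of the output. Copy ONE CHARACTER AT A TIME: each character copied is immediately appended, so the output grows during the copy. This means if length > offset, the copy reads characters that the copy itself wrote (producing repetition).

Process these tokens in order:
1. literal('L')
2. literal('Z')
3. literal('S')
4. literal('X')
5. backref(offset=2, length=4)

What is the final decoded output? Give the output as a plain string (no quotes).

Token 1: literal('L'). Output: "L"
Token 2: literal('Z'). Output: "LZ"
Token 3: literal('S'). Output: "LZS"
Token 4: literal('X'). Output: "LZSX"
Token 5: backref(off=2, len=4) (overlapping!). Copied 'SXSX' from pos 2. Output: "LZSXSXSX"

Answer: LZSXSXSX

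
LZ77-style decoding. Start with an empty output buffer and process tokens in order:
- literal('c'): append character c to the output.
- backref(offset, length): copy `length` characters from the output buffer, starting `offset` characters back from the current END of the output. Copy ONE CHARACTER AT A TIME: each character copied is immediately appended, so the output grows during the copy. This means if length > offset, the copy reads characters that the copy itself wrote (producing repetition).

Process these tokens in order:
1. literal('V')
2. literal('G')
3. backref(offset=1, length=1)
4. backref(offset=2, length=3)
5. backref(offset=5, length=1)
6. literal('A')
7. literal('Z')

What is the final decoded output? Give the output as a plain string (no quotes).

Answer: VGGGGGGAZ

Derivation:
Token 1: literal('V'). Output: "V"
Token 2: literal('G'). Output: "VG"
Token 3: backref(off=1, len=1). Copied 'G' from pos 1. Output: "VGG"
Token 4: backref(off=2, len=3) (overlapping!). Copied 'GGG' from pos 1. Output: "VGGGGG"
Token 5: backref(off=5, len=1). Copied 'G' from pos 1. Output: "VGGGGGG"
Token 6: literal('A'). Output: "VGGGGGGA"
Token 7: literal('Z'). Output: "VGGGGGGAZ"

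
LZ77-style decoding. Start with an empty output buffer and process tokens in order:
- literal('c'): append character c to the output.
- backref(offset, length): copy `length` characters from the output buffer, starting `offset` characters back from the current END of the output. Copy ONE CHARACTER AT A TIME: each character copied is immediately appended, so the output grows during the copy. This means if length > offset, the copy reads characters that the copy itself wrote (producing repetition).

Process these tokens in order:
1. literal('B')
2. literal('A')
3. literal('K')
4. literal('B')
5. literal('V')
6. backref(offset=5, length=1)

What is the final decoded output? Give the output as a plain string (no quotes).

Answer: BAKBVB

Derivation:
Token 1: literal('B'). Output: "B"
Token 2: literal('A'). Output: "BA"
Token 3: literal('K'). Output: "BAK"
Token 4: literal('B'). Output: "BAKB"
Token 5: literal('V'). Output: "BAKBV"
Token 6: backref(off=5, len=1). Copied 'B' from pos 0. Output: "BAKBVB"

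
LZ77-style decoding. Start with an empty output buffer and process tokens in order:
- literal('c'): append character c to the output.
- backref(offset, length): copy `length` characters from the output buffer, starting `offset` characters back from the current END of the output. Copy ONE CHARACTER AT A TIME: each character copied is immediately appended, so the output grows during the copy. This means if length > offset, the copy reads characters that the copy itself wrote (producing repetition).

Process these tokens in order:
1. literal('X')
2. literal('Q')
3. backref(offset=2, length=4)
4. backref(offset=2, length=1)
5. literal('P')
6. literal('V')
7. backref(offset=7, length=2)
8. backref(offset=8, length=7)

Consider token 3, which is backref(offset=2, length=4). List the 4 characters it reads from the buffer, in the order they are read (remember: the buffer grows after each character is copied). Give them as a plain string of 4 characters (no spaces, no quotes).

Answer: XQXQ

Derivation:
Token 1: literal('X'). Output: "X"
Token 2: literal('Q'). Output: "XQ"
Token 3: backref(off=2, len=4). Buffer before: "XQ" (len 2)
  byte 1: read out[0]='X', append. Buffer now: "XQX"
  byte 2: read out[1]='Q', append. Buffer now: "XQXQ"
  byte 3: read out[2]='X', append. Buffer now: "XQXQX"
  byte 4: read out[3]='Q', append. Buffer now: "XQXQXQ"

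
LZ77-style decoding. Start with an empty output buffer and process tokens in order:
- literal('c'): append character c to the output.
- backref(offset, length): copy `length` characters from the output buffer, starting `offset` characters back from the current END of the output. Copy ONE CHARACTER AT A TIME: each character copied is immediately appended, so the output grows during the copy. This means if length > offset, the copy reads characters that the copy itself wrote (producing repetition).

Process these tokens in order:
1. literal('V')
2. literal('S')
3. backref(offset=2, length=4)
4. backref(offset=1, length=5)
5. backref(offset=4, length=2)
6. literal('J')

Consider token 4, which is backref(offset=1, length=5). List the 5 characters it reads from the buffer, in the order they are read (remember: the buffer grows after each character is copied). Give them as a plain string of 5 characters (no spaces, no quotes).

Answer: SSSSS

Derivation:
Token 1: literal('V'). Output: "V"
Token 2: literal('S'). Output: "VS"
Token 3: backref(off=2, len=4) (overlapping!). Copied 'VSVS' from pos 0. Output: "VSVSVS"
Token 4: backref(off=1, len=5). Buffer before: "VSVSVS" (len 6)
  byte 1: read out[5]='S', append. Buffer now: "VSVSVSS"
  byte 2: read out[6]='S', append. Buffer now: "VSVSVSSS"
  byte 3: read out[7]='S', append. Buffer now: "VSVSVSSSS"
  byte 4: read out[8]='S', append. Buffer now: "VSVSVSSSSS"
  byte 5: read out[9]='S', append. Buffer now: "VSVSVSSSSSS"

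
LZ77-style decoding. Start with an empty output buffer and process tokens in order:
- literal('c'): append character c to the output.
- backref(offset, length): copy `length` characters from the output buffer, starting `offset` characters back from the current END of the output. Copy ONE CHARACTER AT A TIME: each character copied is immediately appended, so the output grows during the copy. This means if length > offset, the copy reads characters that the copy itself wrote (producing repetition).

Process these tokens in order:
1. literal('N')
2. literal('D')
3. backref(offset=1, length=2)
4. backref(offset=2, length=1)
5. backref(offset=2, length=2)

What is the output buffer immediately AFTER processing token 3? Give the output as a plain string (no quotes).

Token 1: literal('N'). Output: "N"
Token 2: literal('D'). Output: "ND"
Token 3: backref(off=1, len=2) (overlapping!). Copied 'DD' from pos 1. Output: "NDDD"

Answer: NDDD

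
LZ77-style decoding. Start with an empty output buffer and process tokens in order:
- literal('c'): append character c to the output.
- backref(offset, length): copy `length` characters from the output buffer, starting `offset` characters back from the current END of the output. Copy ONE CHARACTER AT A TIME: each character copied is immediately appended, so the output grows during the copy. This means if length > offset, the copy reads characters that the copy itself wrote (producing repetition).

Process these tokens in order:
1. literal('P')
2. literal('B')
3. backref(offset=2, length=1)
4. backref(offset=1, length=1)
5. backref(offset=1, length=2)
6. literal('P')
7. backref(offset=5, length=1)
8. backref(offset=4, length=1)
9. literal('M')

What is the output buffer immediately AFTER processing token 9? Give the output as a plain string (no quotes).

Token 1: literal('P'). Output: "P"
Token 2: literal('B'). Output: "PB"
Token 3: backref(off=2, len=1). Copied 'P' from pos 0. Output: "PBP"
Token 4: backref(off=1, len=1). Copied 'P' from pos 2. Output: "PBPP"
Token 5: backref(off=1, len=2) (overlapping!). Copied 'PP' from pos 3. Output: "PBPPPP"
Token 6: literal('P'). Output: "PBPPPPP"
Token 7: backref(off=5, len=1). Copied 'P' from pos 2. Output: "PBPPPPPP"
Token 8: backref(off=4, len=1). Copied 'P' from pos 4. Output: "PBPPPPPPP"
Token 9: literal('M'). Output: "PBPPPPPPPM"

Answer: PBPPPPPPPM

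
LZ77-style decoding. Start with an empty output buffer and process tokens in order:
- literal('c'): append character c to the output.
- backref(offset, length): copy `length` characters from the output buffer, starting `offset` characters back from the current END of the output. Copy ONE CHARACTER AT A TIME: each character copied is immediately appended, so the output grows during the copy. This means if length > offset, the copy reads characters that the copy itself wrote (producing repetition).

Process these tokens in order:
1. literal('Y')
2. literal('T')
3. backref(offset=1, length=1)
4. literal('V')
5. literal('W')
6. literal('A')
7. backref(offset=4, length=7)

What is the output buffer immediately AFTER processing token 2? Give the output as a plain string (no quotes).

Answer: YT

Derivation:
Token 1: literal('Y'). Output: "Y"
Token 2: literal('T'). Output: "YT"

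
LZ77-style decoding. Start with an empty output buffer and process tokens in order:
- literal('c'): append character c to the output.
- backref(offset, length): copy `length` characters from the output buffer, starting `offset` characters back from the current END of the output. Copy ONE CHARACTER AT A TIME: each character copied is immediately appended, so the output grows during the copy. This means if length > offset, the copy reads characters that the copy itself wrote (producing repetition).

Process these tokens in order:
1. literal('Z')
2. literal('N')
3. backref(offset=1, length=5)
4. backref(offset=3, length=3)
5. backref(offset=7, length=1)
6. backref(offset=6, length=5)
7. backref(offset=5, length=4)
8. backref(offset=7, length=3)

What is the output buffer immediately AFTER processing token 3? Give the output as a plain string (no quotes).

Answer: ZNNNNNN

Derivation:
Token 1: literal('Z'). Output: "Z"
Token 2: literal('N'). Output: "ZN"
Token 3: backref(off=1, len=5) (overlapping!). Copied 'NNNNN' from pos 1. Output: "ZNNNNNN"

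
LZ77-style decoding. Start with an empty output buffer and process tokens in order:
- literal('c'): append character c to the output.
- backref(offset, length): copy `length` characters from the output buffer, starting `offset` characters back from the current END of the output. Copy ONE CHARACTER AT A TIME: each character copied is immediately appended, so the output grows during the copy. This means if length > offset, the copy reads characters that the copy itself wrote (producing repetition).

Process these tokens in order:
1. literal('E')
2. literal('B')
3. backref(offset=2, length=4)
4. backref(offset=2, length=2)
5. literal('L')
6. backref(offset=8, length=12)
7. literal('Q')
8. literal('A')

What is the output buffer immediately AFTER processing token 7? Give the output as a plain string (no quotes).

Answer: EBEBEBEBLBEBEBEBLBEBEQ

Derivation:
Token 1: literal('E'). Output: "E"
Token 2: literal('B'). Output: "EB"
Token 3: backref(off=2, len=4) (overlapping!). Copied 'EBEB' from pos 0. Output: "EBEBEB"
Token 4: backref(off=2, len=2). Copied 'EB' from pos 4. Output: "EBEBEBEB"
Token 5: literal('L'). Output: "EBEBEBEBL"
Token 6: backref(off=8, len=12) (overlapping!). Copied 'BEBEBEBLBEBE' from pos 1. Output: "EBEBEBEBLBEBEBEBLBEBE"
Token 7: literal('Q'). Output: "EBEBEBEBLBEBEBEBLBEBEQ"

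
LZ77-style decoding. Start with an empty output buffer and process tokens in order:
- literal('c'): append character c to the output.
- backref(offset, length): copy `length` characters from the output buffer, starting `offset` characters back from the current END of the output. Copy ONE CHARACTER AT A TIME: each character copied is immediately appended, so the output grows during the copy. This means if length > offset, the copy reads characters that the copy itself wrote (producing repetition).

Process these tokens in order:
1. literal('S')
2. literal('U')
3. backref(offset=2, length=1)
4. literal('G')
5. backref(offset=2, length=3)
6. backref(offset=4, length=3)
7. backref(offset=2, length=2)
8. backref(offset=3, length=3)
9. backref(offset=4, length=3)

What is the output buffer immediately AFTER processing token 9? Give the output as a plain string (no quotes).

Answer: SUSGSGSGSGSGGSGGGS

Derivation:
Token 1: literal('S'). Output: "S"
Token 2: literal('U'). Output: "SU"
Token 3: backref(off=2, len=1). Copied 'S' from pos 0. Output: "SUS"
Token 4: literal('G'). Output: "SUSG"
Token 5: backref(off=2, len=3) (overlapping!). Copied 'SGS' from pos 2. Output: "SUSGSGS"
Token 6: backref(off=4, len=3). Copied 'GSG' from pos 3. Output: "SUSGSGSGSG"
Token 7: backref(off=2, len=2). Copied 'SG' from pos 8. Output: "SUSGSGSGSGSG"
Token 8: backref(off=3, len=3). Copied 'GSG' from pos 9. Output: "SUSGSGSGSGSGGSG"
Token 9: backref(off=4, len=3). Copied 'GGS' from pos 11. Output: "SUSGSGSGSGSGGSGGGS"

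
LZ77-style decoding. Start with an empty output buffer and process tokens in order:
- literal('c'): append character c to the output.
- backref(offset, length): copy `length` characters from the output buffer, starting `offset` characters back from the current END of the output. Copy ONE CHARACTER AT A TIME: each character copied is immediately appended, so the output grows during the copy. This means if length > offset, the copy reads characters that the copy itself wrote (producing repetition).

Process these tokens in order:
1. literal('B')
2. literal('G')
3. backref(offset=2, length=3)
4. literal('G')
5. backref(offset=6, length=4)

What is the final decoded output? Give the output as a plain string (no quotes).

Answer: BGBGBGBGBG

Derivation:
Token 1: literal('B'). Output: "B"
Token 2: literal('G'). Output: "BG"
Token 3: backref(off=2, len=3) (overlapping!). Copied 'BGB' from pos 0. Output: "BGBGB"
Token 4: literal('G'). Output: "BGBGBG"
Token 5: backref(off=6, len=4). Copied 'BGBG' from pos 0. Output: "BGBGBGBGBG"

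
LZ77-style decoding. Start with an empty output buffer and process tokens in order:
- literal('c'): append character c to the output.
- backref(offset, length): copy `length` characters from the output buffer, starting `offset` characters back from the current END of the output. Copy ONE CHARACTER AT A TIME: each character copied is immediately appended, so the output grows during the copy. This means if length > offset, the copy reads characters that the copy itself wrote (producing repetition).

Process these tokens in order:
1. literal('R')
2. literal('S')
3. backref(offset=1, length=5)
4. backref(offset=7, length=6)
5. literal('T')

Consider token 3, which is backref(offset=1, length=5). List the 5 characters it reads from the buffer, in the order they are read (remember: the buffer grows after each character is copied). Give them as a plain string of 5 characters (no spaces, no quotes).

Answer: SSSSS

Derivation:
Token 1: literal('R'). Output: "R"
Token 2: literal('S'). Output: "RS"
Token 3: backref(off=1, len=5). Buffer before: "RS" (len 2)
  byte 1: read out[1]='S', append. Buffer now: "RSS"
  byte 2: read out[2]='S', append. Buffer now: "RSSS"
  byte 3: read out[3]='S', append. Buffer now: "RSSSS"
  byte 4: read out[4]='S', append. Buffer now: "RSSSSS"
  byte 5: read out[5]='S', append. Buffer now: "RSSSSSS"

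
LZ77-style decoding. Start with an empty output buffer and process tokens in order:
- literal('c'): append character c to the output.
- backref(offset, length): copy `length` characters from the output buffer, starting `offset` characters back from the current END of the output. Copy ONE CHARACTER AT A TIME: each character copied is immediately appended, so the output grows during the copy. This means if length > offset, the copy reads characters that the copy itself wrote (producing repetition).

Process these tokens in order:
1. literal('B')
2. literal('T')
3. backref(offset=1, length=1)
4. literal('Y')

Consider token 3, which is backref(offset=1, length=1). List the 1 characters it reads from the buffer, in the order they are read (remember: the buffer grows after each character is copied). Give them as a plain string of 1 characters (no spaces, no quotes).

Answer: T

Derivation:
Token 1: literal('B'). Output: "B"
Token 2: literal('T'). Output: "BT"
Token 3: backref(off=1, len=1). Buffer before: "BT" (len 2)
  byte 1: read out[1]='T', append. Buffer now: "BTT"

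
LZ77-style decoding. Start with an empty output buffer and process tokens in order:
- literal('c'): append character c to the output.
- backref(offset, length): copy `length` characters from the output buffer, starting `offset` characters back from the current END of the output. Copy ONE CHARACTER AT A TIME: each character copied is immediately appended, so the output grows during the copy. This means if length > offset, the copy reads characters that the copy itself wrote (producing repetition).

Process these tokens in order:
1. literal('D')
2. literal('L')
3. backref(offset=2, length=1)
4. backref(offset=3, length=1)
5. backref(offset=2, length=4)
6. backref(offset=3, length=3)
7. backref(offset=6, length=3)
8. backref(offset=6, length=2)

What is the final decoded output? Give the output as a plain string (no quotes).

Answer: DLDDDDDDDDDDDDDD

Derivation:
Token 1: literal('D'). Output: "D"
Token 2: literal('L'). Output: "DL"
Token 3: backref(off=2, len=1). Copied 'D' from pos 0. Output: "DLD"
Token 4: backref(off=3, len=1). Copied 'D' from pos 0. Output: "DLDD"
Token 5: backref(off=2, len=4) (overlapping!). Copied 'DDDD' from pos 2. Output: "DLDDDDDD"
Token 6: backref(off=3, len=3). Copied 'DDD' from pos 5. Output: "DLDDDDDDDDD"
Token 7: backref(off=6, len=3). Copied 'DDD' from pos 5. Output: "DLDDDDDDDDDDDD"
Token 8: backref(off=6, len=2). Copied 'DD' from pos 8. Output: "DLDDDDDDDDDDDDDD"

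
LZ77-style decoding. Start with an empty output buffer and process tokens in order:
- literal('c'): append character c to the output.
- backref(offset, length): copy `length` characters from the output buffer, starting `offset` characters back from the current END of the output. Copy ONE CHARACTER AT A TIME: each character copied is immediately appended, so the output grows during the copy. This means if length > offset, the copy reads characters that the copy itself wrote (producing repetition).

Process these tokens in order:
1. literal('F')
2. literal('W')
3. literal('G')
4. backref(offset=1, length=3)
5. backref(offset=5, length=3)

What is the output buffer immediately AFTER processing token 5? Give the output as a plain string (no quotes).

Token 1: literal('F'). Output: "F"
Token 2: literal('W'). Output: "FW"
Token 3: literal('G'). Output: "FWG"
Token 4: backref(off=1, len=3) (overlapping!). Copied 'GGG' from pos 2. Output: "FWGGGG"
Token 5: backref(off=5, len=3). Copied 'WGG' from pos 1. Output: "FWGGGGWGG"

Answer: FWGGGGWGG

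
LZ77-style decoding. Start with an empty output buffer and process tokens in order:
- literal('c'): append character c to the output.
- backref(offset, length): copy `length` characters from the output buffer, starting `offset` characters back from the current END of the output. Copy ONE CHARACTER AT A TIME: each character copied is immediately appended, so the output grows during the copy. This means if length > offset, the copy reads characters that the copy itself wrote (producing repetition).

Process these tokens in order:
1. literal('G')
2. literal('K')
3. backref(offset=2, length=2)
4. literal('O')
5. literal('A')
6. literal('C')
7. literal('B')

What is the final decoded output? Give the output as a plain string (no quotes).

Answer: GKGKOACB

Derivation:
Token 1: literal('G'). Output: "G"
Token 2: literal('K'). Output: "GK"
Token 3: backref(off=2, len=2). Copied 'GK' from pos 0. Output: "GKGK"
Token 4: literal('O'). Output: "GKGKO"
Token 5: literal('A'). Output: "GKGKOA"
Token 6: literal('C'). Output: "GKGKOAC"
Token 7: literal('B'). Output: "GKGKOACB"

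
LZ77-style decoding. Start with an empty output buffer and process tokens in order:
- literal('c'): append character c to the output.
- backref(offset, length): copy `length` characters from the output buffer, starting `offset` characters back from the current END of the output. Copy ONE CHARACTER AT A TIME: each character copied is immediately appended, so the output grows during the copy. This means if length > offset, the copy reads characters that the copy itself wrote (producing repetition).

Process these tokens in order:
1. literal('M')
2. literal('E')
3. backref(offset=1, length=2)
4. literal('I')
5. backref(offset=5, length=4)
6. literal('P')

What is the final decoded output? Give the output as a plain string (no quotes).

Token 1: literal('M'). Output: "M"
Token 2: literal('E'). Output: "ME"
Token 3: backref(off=1, len=2) (overlapping!). Copied 'EE' from pos 1. Output: "MEEE"
Token 4: literal('I'). Output: "MEEEI"
Token 5: backref(off=5, len=4). Copied 'MEEE' from pos 0. Output: "MEEEIMEEE"
Token 6: literal('P'). Output: "MEEEIMEEEP"

Answer: MEEEIMEEEP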